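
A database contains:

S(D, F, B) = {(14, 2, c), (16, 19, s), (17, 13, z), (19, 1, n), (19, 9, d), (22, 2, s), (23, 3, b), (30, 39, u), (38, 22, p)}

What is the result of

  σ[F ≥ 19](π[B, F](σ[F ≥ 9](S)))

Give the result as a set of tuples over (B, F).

{(p, 22), (s, 19), (u, 39)}

σ[F ≥ 9]: keep tuples satisfying F ≥ 9 → {(16, 19, s), (17, 13, z), (19, 9, d), (30, 39, u), (38, 22, p)}
Keep only column(s) B, F: {(d, 9), (p, 22), (s, 19), (u, 39), (z, 13)}
σ[F ≥ 19]: keep tuples satisfying F ≥ 19 → {(p, 22), (s, 19), (u, 39)}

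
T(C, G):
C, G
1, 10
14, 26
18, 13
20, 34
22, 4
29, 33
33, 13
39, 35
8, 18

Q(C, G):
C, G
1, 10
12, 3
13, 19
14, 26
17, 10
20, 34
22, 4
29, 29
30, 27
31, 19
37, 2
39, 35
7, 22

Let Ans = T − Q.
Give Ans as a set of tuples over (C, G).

Difference: {(1, 10), (14, 26), (18, 13), (20, 34), (22, 4), (29, 33), (33, 13), (39, 35), (8, 18)} with {(1, 10), (12, 3), (13, 19), (14, 26), (17, 10), (20, 34), (22, 4), (29, 29), (30, 27), (31, 19), (37, 2), (39, 35), (7, 22)} → {(18, 13), (29, 33), (33, 13), (8, 18)}

{(18, 13), (29, 33), (33, 13), (8, 18)}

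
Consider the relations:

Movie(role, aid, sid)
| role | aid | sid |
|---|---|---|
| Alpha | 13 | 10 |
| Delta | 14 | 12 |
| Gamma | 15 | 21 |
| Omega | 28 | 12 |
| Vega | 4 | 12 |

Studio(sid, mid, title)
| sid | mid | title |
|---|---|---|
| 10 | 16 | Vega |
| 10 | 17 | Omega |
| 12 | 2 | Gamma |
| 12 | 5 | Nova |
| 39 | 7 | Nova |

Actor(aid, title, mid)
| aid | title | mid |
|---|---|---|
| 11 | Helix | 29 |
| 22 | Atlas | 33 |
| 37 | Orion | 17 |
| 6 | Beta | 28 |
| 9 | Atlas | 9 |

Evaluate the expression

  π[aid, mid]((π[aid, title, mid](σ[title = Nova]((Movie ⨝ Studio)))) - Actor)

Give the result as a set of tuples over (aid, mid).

{(14, 5), (28, 5), (4, 5)}

Natural join on sid: {(Alpha, 13, 10, 16, Vega), (Alpha, 13, 10, 17, Omega), (Delta, 14, 12, 2, Gamma), (Delta, 14, 12, 5, Nova), (Omega, 28, 12, 2, Gamma), (Omega, 28, 12, 5, Nova), (Vega, 4, 12, 2, Gamma), (Vega, 4, 12, 5, Nova)}
Apply σ_{title = Nova}; surviving tuples: {(Delta, 14, 12, 5, Nova), (Omega, 28, 12, 5, Nova), (Vega, 4, 12, 5, Nova)}
π[aid, title, mid]: project onto (aid, title, mid) → {(14, Nova, 5), (28, Nova, 5), (4, Nova, 5)}
Set difference of the two operands is {(14, Nova, 5), (28, Nova, 5), (4, Nova, 5)}.
π[aid, mid]: project onto (aid, mid) → {(14, 5), (28, 5), (4, 5)}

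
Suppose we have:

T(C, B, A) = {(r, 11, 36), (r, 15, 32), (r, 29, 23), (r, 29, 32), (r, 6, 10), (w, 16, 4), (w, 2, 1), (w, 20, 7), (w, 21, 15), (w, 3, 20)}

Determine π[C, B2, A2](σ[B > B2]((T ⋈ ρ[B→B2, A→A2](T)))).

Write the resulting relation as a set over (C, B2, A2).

{(r, 11, 36), (r, 15, 32), (r, 6, 10), (w, 16, 4), (w, 2, 1), (w, 20, 7), (w, 3, 20)}

ρ[B→B2, A→A2]: schema becomes (C, B2, A2); tuples unchanged.
T ⋈ ρ[B→B2, A→A2](T) (natural join on C): {(r, 11, 36, 11, 36), (r, 11, 36, 15, 32), (r, 11, 36, 29, 23), (r, 11, 36, 29, 32), (r, 11, 36, 6, 10), (r, 15, 32, 11, 36), (r, 15, 32, 15, 32), (r, 15, 32, 29, 23), (r, 15, 32, 29, 32), (r, 15, 32, 6, 10), (r, 29, 23, 11, 36), (r, 29, 23, 15, 32), (r, 29, 23, 29, 23), (r, 29, 23, 29, 32), (r, 29, 23, 6, 10), (r, 29, 32, 11, 36), (r, 29, 32, 15, 32), (r, 29, 32, 29, 23), (r, 29, 32, 29, 32), (r, 29, 32, 6, 10), (r, 6, 10, 11, 36), (r, 6, 10, 15, 32), (r, 6, 10, 29, 23), (r, 6, 10, 29, 32), (r, 6, 10, 6, 10), (w, 16, 4, 16, 4), (w, 16, 4, 2, 1), (w, 16, 4, 20, 7), (w, 16, 4, 21, 15), (w, 16, 4, 3, 20), (w, 2, 1, 16, 4), (w, 2, 1, 2, 1), (w, 2, 1, 20, 7), (w, 2, 1, 21, 15), (w, 2, 1, 3, 20), (w, 20, 7, 16, 4), (w, 20, 7, 2, 1), (w, 20, 7, 20, 7), (w, 20, 7, 21, 15), (w, 20, 7, 3, 20), (w, 21, 15, 16, 4), (w, 21, 15, 2, 1), (w, 21, 15, 20, 7), (w, 21, 15, 21, 15), (w, 21, 15, 3, 20), (w, 3, 20, 16, 4), (w, 3, 20, 2, 1), (w, 3, 20, 20, 7), (w, 3, 20, 21, 15), (w, 3, 20, 3, 20)}
Filtering on B > B2 leaves {(r, 11, 36, 6, 10), (r, 15, 32, 11, 36), (r, 15, 32, 6, 10), (r, 29, 23, 11, 36), (r, 29, 23, 15, 32), (r, 29, 23, 6, 10), (r, 29, 32, 11, 36), (r, 29, 32, 15, 32), (r, 29, 32, 6, 10), (w, 16, 4, 2, 1), (w, 16, 4, 3, 20), (w, 20, 7, 16, 4), (w, 20, 7, 2, 1), (w, 20, 7, 3, 20), (w, 21, 15, 16, 4), (w, 21, 15, 2, 1), (w, 21, 15, 20, 7), (w, 21, 15, 3, 20), (w, 3, 20, 2, 1)}.
π_{C, B2, A2} gives {(r, 11, 36), (r, 15, 32), (r, 6, 10), (w, 16, 4), (w, 2, 1), (w, 20, 7), (w, 3, 20)} (12 duplicate(s) eliminated).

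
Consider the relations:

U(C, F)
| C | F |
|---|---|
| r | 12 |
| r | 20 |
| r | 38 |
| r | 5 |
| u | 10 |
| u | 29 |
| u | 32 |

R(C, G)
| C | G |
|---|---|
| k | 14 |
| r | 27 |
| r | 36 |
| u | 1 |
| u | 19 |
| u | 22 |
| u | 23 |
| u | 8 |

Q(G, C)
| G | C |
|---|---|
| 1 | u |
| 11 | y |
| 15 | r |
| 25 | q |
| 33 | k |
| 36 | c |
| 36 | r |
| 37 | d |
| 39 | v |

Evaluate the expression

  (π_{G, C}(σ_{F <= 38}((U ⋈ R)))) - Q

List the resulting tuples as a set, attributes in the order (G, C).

Joining U and R on C yields {(r, 12, 27), (r, 12, 36), (r, 20, 27), (r, 20, 36), (r, 38, 27), (r, 38, 36), (r, 5, 27), (r, 5, 36), (u, 10, 1), (u, 10, 19), (u, 10, 22), (u, 10, 23), (u, 10, 8), (u, 29, 1), (u, 29, 19), (u, 29, 22), (u, 29, 23), (u, 29, 8), (u, 32, 1), (u, 32, 19), (u, 32, 22), (u, 32, 23), (u, 32, 8)}.
Selection F <= 38: {(r, 12, 27), (r, 12, 36), (r, 20, 27), (r, 20, 36), (r, 38, 27), (r, 38, 36), (r, 5, 27), (r, 5, 36), (u, 10, 1), (u, 10, 19), (u, 10, 22), (u, 10, 23), (u, 10, 8), (u, 29, 1), (u, 29, 19), (u, 29, 22), (u, 29, 23), (u, 29, 8), (u, 32, 1), (u, 32, 19), (u, 32, 22), (u, 32, 23), (u, 32, 8)}
π_{G, C} gives {(1, u), (19, u), (22, u), (23, u), (27, r), (36, r), (8, u)} (16 duplicate(s) eliminated).
Difference: {(1, u), (19, u), (22, u), (23, u), (27, r), (36, r), (8, u)} with {(1, u), (11, y), (15, r), (25, q), (33, k), (36, c), (36, r), (37, d), (39, v)} → {(19, u), (22, u), (23, u), (27, r), (8, u)}

{(19, u), (22, u), (23, u), (27, r), (8, u)}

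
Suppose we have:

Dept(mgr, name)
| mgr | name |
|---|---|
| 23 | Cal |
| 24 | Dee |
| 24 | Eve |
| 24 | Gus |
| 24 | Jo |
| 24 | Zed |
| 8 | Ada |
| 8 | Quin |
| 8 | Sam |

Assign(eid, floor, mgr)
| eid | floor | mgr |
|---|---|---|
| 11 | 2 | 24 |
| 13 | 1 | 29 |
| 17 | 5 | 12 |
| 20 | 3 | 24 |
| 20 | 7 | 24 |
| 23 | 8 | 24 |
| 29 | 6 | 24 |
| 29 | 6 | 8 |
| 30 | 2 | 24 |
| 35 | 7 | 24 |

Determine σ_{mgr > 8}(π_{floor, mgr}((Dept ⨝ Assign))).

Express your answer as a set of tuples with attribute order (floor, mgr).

{(2, 24), (3, 24), (6, 24), (7, 24), (8, 24)}

Dept ⋈ Assign (natural join on mgr): {(24, Dee, 11, 2), (24, Dee, 20, 3), (24, Dee, 20, 7), (24, Dee, 23, 8), (24, Dee, 29, 6), (24, Dee, 30, 2), (24, Dee, 35, 7), (24, Eve, 11, 2), (24, Eve, 20, 3), (24, Eve, 20, 7), (24, Eve, 23, 8), (24, Eve, 29, 6), (24, Eve, 30, 2), (24, Eve, 35, 7), (24, Gus, 11, 2), (24, Gus, 20, 3), (24, Gus, 20, 7), (24, Gus, 23, 8), (24, Gus, 29, 6), (24, Gus, 30, 2), (24, Gus, 35, 7), (24, Jo, 11, 2), (24, Jo, 20, 3), (24, Jo, 20, 7), (24, Jo, 23, 8), (24, Jo, 29, 6), (24, Jo, 30, 2), (24, Jo, 35, 7), (24, Zed, 11, 2), (24, Zed, 20, 3), (24, Zed, 20, 7), (24, Zed, 23, 8), (24, Zed, 29, 6), (24, Zed, 30, 2), (24, Zed, 35, 7), (8, Ada, 29, 6), (8, Quin, 29, 6), (8, Sam, 29, 6)}
Projecting to floor, mgr (32 duplicate(s) eliminated): {(2, 24), (3, 24), (6, 24), (6, 8), (7, 24), (8, 24)}
σ[mgr > 8]: keep tuples satisfying mgr > 8 → {(2, 24), (3, 24), (6, 24), (7, 24), (8, 24)}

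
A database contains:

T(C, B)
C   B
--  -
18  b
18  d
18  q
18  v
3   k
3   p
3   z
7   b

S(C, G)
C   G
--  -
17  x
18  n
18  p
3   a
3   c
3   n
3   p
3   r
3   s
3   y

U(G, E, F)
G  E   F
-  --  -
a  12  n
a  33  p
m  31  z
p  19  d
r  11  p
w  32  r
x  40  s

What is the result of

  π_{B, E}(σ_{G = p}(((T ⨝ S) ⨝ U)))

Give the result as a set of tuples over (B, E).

T ⋈ S (natural join on C): {(18, b, n), (18, b, p), (18, d, n), (18, d, p), (18, q, n), (18, q, p), (18, v, n), (18, v, p), (3, k, a), (3, k, c), (3, k, n), (3, k, p), (3, k, r), (3, k, s), (3, k, y), (3, p, a), (3, p, c), (3, p, n), (3, p, p), (3, p, r), (3, p, s), (3, p, y), (3, z, a), (3, z, c), (3, z, n), (3, z, p), (3, z, r), (3, z, s), (3, z, y)}
(T ⨝ S) ⋈ U (natural join on G): {(18, b, p, 19, d), (18, d, p, 19, d), (18, q, p, 19, d), (18, v, p, 19, d), (3, k, a, 12, n), (3, k, a, 33, p), (3, k, p, 19, d), (3, k, r, 11, p), (3, p, a, 12, n), (3, p, a, 33, p), (3, p, p, 19, d), (3, p, r, 11, p), (3, z, a, 12, n), (3, z, a, 33, p), (3, z, p, 19, d), (3, z, r, 11, p)}
Selection G = p: {(18, b, p, 19, d), (18, d, p, 19, d), (18, q, p, 19, d), (18, v, p, 19, d), (3, k, p, 19, d), (3, p, p, 19, d), (3, z, p, 19, d)}
Keep only column(s) B, E: {(b, 19), (d, 19), (k, 19), (p, 19), (q, 19), (v, 19), (z, 19)}

{(b, 19), (d, 19), (k, 19), (p, 19), (q, 19), (v, 19), (z, 19)}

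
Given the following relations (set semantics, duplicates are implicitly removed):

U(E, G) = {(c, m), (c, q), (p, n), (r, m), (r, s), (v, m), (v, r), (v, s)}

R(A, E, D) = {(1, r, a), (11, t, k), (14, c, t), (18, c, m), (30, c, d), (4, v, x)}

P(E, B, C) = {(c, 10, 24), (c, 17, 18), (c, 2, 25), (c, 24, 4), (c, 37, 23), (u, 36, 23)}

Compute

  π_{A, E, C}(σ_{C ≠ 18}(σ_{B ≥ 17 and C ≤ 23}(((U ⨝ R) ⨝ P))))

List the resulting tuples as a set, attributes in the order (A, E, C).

{(14, c, 23), (14, c, 4), (18, c, 23), (18, c, 4), (30, c, 23), (30, c, 4)}

U ⋈ R (natural join on E): {(c, m, 14, t), (c, m, 18, m), (c, m, 30, d), (c, q, 14, t), (c, q, 18, m), (c, q, 30, d), (r, m, 1, a), (r, s, 1, a), (v, m, 4, x), (v, r, 4, x), (v, s, 4, x)}
(U ⨝ R) ⋈ P (natural join on E): {(c, m, 14, t, 10, 24), (c, m, 14, t, 17, 18), (c, m, 14, t, 2, 25), (c, m, 14, t, 24, 4), (c, m, 14, t, 37, 23), (c, m, 18, m, 10, 24), (c, m, 18, m, 17, 18), (c, m, 18, m, 2, 25), (c, m, 18, m, 24, 4), (c, m, 18, m, 37, 23), (c, m, 30, d, 10, 24), (c, m, 30, d, 17, 18), (c, m, 30, d, 2, 25), (c, m, 30, d, 24, 4), (c, m, 30, d, 37, 23), (c, q, 14, t, 10, 24), (c, q, 14, t, 17, 18), (c, q, 14, t, 2, 25), (c, q, 14, t, 24, 4), (c, q, 14, t, 37, 23), (c, q, 18, m, 10, 24), (c, q, 18, m, 17, 18), (c, q, 18, m, 2, 25), (c, q, 18, m, 24, 4), (c, q, 18, m, 37, 23), (c, q, 30, d, 10, 24), (c, q, 30, d, 17, 18), (c, q, 30, d, 2, 25), (c, q, 30, d, 24, 4), (c, q, 30, d, 37, 23)}
Apply σ_{B ≥ 17 and C ≤ 23}; surviving tuples: {(c, m, 14, t, 17, 18), (c, m, 14, t, 24, 4), (c, m, 14, t, 37, 23), (c, m, 18, m, 17, 18), (c, m, 18, m, 24, 4), (c, m, 18, m, 37, 23), (c, m, 30, d, 17, 18), (c, m, 30, d, 24, 4), (c, m, 30, d, 37, 23), (c, q, 14, t, 17, 18), (c, q, 14, t, 24, 4), (c, q, 14, t, 37, 23), (c, q, 18, m, 17, 18), (c, q, 18, m, 24, 4), (c, q, 18, m, 37, 23), (c, q, 30, d, 17, 18), (c, q, 30, d, 24, 4), (c, q, 30, d, 37, 23)}
Apply σ_{C ≠ 18}; surviving tuples: {(c, m, 14, t, 24, 4), (c, m, 14, t, 37, 23), (c, m, 18, m, 24, 4), (c, m, 18, m, 37, 23), (c, m, 30, d, 24, 4), (c, m, 30, d, 37, 23), (c, q, 14, t, 24, 4), (c, q, 14, t, 37, 23), (c, q, 18, m, 24, 4), (c, q, 18, m, 37, 23), (c, q, 30, d, 24, 4), (c, q, 30, d, 37, 23)}
Projecting to A, E, C (6 duplicate(s) eliminated): {(14, c, 23), (14, c, 4), (18, c, 23), (18, c, 4), (30, c, 23), (30, c, 4)}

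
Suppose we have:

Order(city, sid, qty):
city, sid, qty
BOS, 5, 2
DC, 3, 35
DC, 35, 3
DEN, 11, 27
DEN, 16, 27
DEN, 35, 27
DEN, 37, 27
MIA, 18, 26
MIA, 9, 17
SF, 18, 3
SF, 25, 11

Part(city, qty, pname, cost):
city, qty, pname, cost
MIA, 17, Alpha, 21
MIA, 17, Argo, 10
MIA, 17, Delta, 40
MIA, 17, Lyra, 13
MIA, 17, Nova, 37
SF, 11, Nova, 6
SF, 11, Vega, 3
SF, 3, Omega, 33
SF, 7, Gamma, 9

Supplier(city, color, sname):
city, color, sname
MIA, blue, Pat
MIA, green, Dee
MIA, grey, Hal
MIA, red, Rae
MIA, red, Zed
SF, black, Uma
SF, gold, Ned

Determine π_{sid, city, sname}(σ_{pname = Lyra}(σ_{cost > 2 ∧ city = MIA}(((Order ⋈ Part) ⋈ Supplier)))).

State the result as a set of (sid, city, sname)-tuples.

Natural join on city, qty: {(MIA, 9, 17, Alpha, 21), (MIA, 9, 17, Argo, 10), (MIA, 9, 17, Delta, 40), (MIA, 9, 17, Lyra, 13), (MIA, 9, 17, Nova, 37), (SF, 18, 3, Omega, 33), (SF, 25, 11, Nova, 6), (SF, 25, 11, Vega, 3)}
Natural join on city: {(MIA, 9, 17, Alpha, 21, blue, Pat), (MIA, 9, 17, Alpha, 21, green, Dee), (MIA, 9, 17, Alpha, 21, grey, Hal), (MIA, 9, 17, Alpha, 21, red, Rae), (MIA, 9, 17, Alpha, 21, red, Zed), (MIA, 9, 17, Argo, 10, blue, Pat), (MIA, 9, 17, Argo, 10, green, Dee), (MIA, 9, 17, Argo, 10, grey, Hal), (MIA, 9, 17, Argo, 10, red, Rae), (MIA, 9, 17, Argo, 10, red, Zed), (MIA, 9, 17, Delta, 40, blue, Pat), (MIA, 9, 17, Delta, 40, green, Dee), (MIA, 9, 17, Delta, 40, grey, Hal), (MIA, 9, 17, Delta, 40, red, Rae), (MIA, 9, 17, Delta, 40, red, Zed), (MIA, 9, 17, Lyra, 13, blue, Pat), (MIA, 9, 17, Lyra, 13, green, Dee), (MIA, 9, 17, Lyra, 13, grey, Hal), (MIA, 9, 17, Lyra, 13, red, Rae), (MIA, 9, 17, Lyra, 13, red, Zed), (MIA, 9, 17, Nova, 37, blue, Pat), (MIA, 9, 17, Nova, 37, green, Dee), (MIA, 9, 17, Nova, 37, grey, Hal), (MIA, 9, 17, Nova, 37, red, Rae), (MIA, 9, 17, Nova, 37, red, Zed), (SF, 18, 3, Omega, 33, black, Uma), (SF, 18, 3, Omega, 33, gold, Ned), (SF, 25, 11, Nova, 6, black, Uma), (SF, 25, 11, Nova, 6, gold, Ned), (SF, 25, 11, Vega, 3, black, Uma), (SF, 25, 11, Vega, 3, gold, Ned)}
Apply σ_{cost > 2 ∧ city = MIA}; surviving tuples: {(MIA, 9, 17, Alpha, 21, blue, Pat), (MIA, 9, 17, Alpha, 21, green, Dee), (MIA, 9, 17, Alpha, 21, grey, Hal), (MIA, 9, 17, Alpha, 21, red, Rae), (MIA, 9, 17, Alpha, 21, red, Zed), (MIA, 9, 17, Argo, 10, blue, Pat), (MIA, 9, 17, Argo, 10, green, Dee), (MIA, 9, 17, Argo, 10, grey, Hal), (MIA, 9, 17, Argo, 10, red, Rae), (MIA, 9, 17, Argo, 10, red, Zed), (MIA, 9, 17, Delta, 40, blue, Pat), (MIA, 9, 17, Delta, 40, green, Dee), (MIA, 9, 17, Delta, 40, grey, Hal), (MIA, 9, 17, Delta, 40, red, Rae), (MIA, 9, 17, Delta, 40, red, Zed), (MIA, 9, 17, Lyra, 13, blue, Pat), (MIA, 9, 17, Lyra, 13, green, Dee), (MIA, 9, 17, Lyra, 13, grey, Hal), (MIA, 9, 17, Lyra, 13, red, Rae), (MIA, 9, 17, Lyra, 13, red, Zed), (MIA, 9, 17, Nova, 37, blue, Pat), (MIA, 9, 17, Nova, 37, green, Dee), (MIA, 9, 17, Nova, 37, grey, Hal), (MIA, 9, 17, Nova, 37, red, Rae), (MIA, 9, 17, Nova, 37, red, Zed)}
Apply σ_{pname = Lyra}; surviving tuples: {(MIA, 9, 17, Lyra, 13, blue, Pat), (MIA, 9, 17, Lyra, 13, green, Dee), (MIA, 9, 17, Lyra, 13, grey, Hal), (MIA, 9, 17, Lyra, 13, red, Rae), (MIA, 9, 17, Lyra, 13, red, Zed)}
π_{sid, city, sname} gives {(9, MIA, Dee), (9, MIA, Hal), (9, MIA, Pat), (9, MIA, Rae), (9, MIA, Zed)}.

{(9, MIA, Dee), (9, MIA, Hal), (9, MIA, Pat), (9, MIA, Rae), (9, MIA, Zed)}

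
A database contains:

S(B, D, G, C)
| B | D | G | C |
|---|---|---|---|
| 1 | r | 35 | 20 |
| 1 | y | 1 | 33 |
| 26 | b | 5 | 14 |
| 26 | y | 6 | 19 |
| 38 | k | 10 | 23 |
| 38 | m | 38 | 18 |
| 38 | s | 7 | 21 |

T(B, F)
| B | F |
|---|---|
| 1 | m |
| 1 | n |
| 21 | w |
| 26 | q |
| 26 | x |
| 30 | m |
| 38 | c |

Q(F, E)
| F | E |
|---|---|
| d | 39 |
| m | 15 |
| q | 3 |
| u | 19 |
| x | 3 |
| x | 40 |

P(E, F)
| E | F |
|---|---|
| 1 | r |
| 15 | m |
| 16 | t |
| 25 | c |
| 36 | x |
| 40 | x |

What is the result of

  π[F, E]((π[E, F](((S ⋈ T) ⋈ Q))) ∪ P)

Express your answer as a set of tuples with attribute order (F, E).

{(c, 25), (m, 15), (q, 3), (r, 1), (t, 16), (x, 3), (x, 36), (x, 40)}

Natural join on B: {(1, r, 35, 20, m), (1, r, 35, 20, n), (1, y, 1, 33, m), (1, y, 1, 33, n), (26, b, 5, 14, q), (26, b, 5, 14, x), (26, y, 6, 19, q), (26, y, 6, 19, x), (38, k, 10, 23, c), (38, m, 38, 18, c), (38, s, 7, 21, c)}
Natural join on F: {(1, r, 35, 20, m, 15), (1, y, 1, 33, m, 15), (26, b, 5, 14, q, 3), (26, b, 5, 14, x, 3), (26, b, 5, 14, x, 40), (26, y, 6, 19, q, 3), (26, y, 6, 19, x, 3), (26, y, 6, 19, x, 40)}
π_{E, F} gives {(15, m), (3, q), (3, x), (40, x)} (4 duplicate(s) eliminated).
Taking the union: {(1, r), (15, m), (16, t), (25, c), (3, q), (3, x), (36, x), (40, x)}
π_{F, E} gives {(c, 25), (m, 15), (q, 3), (r, 1), (t, 16), (x, 3), (x, 36), (x, 40)}.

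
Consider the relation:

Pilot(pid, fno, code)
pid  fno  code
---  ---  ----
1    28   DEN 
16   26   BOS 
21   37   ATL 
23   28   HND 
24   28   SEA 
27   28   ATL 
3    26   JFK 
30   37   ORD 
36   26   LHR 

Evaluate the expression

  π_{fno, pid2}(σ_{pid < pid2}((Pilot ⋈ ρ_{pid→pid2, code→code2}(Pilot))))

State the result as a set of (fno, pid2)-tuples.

ρ[pid→pid2, code→code2]: schema becomes (pid2, fno, code2); tuples unchanged.
Pilot ⋈ ρ_{pid→pid2, code→code2}(Pilot) (natural join on fno): {(1, 28, DEN, 1, DEN), (1, 28, DEN, 23, HND), (1, 28, DEN, 24, SEA), (1, 28, DEN, 27, ATL), (16, 26, BOS, 16, BOS), (16, 26, BOS, 3, JFK), (16, 26, BOS, 36, LHR), (21, 37, ATL, 21, ATL), (21, 37, ATL, 30, ORD), (23, 28, HND, 1, DEN), (23, 28, HND, 23, HND), (23, 28, HND, 24, SEA), (23, 28, HND, 27, ATL), (24, 28, SEA, 1, DEN), (24, 28, SEA, 23, HND), (24, 28, SEA, 24, SEA), (24, 28, SEA, 27, ATL), (27, 28, ATL, 1, DEN), (27, 28, ATL, 23, HND), (27, 28, ATL, 24, SEA), (27, 28, ATL, 27, ATL), (3, 26, JFK, 16, BOS), (3, 26, JFK, 3, JFK), (3, 26, JFK, 36, LHR), (30, 37, ORD, 21, ATL), (30, 37, ORD, 30, ORD), (36, 26, LHR, 16, BOS), (36, 26, LHR, 3, JFK), (36, 26, LHR, 36, LHR)}
Selection pid < pid2: {(1, 28, DEN, 23, HND), (1, 28, DEN, 24, SEA), (1, 28, DEN, 27, ATL), (16, 26, BOS, 36, LHR), (21, 37, ATL, 30, ORD), (23, 28, HND, 24, SEA), (23, 28, HND, 27, ATL), (24, 28, SEA, 27, ATL), (3, 26, JFK, 16, BOS), (3, 26, JFK, 36, LHR)}
Keep only column(s) fno, pid2 (4 duplicate(s) eliminated): {(26, 16), (26, 36), (28, 23), (28, 24), (28, 27), (37, 30)}

{(26, 16), (26, 36), (28, 23), (28, 24), (28, 27), (37, 30)}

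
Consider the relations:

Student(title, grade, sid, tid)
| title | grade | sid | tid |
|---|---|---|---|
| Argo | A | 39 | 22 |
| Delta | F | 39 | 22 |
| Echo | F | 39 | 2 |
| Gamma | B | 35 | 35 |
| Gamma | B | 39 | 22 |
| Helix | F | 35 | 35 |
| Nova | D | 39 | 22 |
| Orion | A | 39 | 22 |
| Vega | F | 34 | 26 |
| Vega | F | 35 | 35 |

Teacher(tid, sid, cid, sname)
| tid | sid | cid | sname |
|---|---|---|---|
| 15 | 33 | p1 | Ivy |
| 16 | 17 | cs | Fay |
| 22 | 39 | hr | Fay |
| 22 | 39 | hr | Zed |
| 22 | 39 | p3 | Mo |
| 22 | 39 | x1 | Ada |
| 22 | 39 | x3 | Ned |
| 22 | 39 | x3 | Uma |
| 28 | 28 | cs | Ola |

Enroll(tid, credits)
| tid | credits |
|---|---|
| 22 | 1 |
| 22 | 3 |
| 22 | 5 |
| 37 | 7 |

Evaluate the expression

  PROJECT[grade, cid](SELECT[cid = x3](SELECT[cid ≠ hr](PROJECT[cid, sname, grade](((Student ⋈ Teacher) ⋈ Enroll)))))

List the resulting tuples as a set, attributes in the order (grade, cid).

{(A, x3), (B, x3), (D, x3), (F, x3)}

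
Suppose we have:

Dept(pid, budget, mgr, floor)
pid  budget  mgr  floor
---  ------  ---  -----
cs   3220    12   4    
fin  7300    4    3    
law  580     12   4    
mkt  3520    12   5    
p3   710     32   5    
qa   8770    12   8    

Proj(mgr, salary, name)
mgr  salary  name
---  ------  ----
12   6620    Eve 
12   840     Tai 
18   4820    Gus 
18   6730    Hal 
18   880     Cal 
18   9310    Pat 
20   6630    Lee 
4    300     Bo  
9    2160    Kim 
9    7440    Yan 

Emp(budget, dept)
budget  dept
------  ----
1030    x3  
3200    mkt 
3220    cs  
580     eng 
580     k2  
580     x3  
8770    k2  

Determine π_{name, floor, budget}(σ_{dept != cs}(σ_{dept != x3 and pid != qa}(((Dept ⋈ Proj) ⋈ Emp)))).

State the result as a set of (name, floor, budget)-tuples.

Dept ⋈ Proj (natural join on mgr): {(cs, 3220, 12, 4, 6620, Eve), (cs, 3220, 12, 4, 840, Tai), (fin, 7300, 4, 3, 300, Bo), (law, 580, 12, 4, 6620, Eve), (law, 580, 12, 4, 840, Tai), (mkt, 3520, 12, 5, 6620, Eve), (mkt, 3520, 12, 5, 840, Tai), (qa, 8770, 12, 8, 6620, Eve), (qa, 8770, 12, 8, 840, Tai)}
(Dept ⋈ Proj) ⋈ Emp (natural join on budget): {(cs, 3220, 12, 4, 6620, Eve, cs), (cs, 3220, 12, 4, 840, Tai, cs), (law, 580, 12, 4, 6620, Eve, eng), (law, 580, 12, 4, 6620, Eve, k2), (law, 580, 12, 4, 6620, Eve, x3), (law, 580, 12, 4, 840, Tai, eng), (law, 580, 12, 4, 840, Tai, k2), (law, 580, 12, 4, 840, Tai, x3), (qa, 8770, 12, 8, 6620, Eve, k2), (qa, 8770, 12, 8, 840, Tai, k2)}
σ[dept != x3 and pid != qa]: keep tuples satisfying dept != x3 and pid != qa → {(cs, 3220, 12, 4, 6620, Eve, cs), (cs, 3220, 12, 4, 840, Tai, cs), (law, 580, 12, 4, 6620, Eve, eng), (law, 580, 12, 4, 6620, Eve, k2), (law, 580, 12, 4, 840, Tai, eng), (law, 580, 12, 4, 840, Tai, k2)}
σ[dept != cs]: keep tuples satisfying dept != cs → {(law, 580, 12, 4, 6620, Eve, eng), (law, 580, 12, 4, 6620, Eve, k2), (law, 580, 12, 4, 840, Tai, eng), (law, 580, 12, 4, 840, Tai, k2)}
Keep only column(s) name, floor, budget (2 duplicate(s) eliminated): {(Eve, 4, 580), (Tai, 4, 580)}

{(Eve, 4, 580), (Tai, 4, 580)}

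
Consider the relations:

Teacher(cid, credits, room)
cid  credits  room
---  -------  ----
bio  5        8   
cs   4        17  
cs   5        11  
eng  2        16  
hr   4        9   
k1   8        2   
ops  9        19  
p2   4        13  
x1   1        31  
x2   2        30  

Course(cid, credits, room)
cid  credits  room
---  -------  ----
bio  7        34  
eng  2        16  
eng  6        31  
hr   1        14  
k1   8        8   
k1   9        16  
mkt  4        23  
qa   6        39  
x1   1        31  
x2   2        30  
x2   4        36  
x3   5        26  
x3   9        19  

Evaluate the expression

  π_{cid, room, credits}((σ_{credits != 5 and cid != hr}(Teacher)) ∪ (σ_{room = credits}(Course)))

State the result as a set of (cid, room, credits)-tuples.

Selection credits != 5 and cid != hr: {(cs, 4, 17), (eng, 2, 16), (k1, 8, 2), (ops, 9, 19), (p2, 4, 13), (x1, 1, 31), (x2, 2, 30)}
Selection room = credits: {(k1, 8, 8)}
Taking the union: {(cs, 4, 17), (eng, 2, 16), (k1, 8, 2), (k1, 8, 8), (ops, 9, 19), (p2, 4, 13), (x1, 1, 31), (x2, 2, 30)}
Projecting to cid, room, credits: {(cs, 17, 4), (eng, 16, 2), (k1, 2, 8), (k1, 8, 8), (ops, 19, 9), (p2, 13, 4), (x1, 31, 1), (x2, 30, 2)}

{(cs, 17, 4), (eng, 16, 2), (k1, 2, 8), (k1, 8, 8), (ops, 19, 9), (p2, 13, 4), (x1, 31, 1), (x2, 30, 2)}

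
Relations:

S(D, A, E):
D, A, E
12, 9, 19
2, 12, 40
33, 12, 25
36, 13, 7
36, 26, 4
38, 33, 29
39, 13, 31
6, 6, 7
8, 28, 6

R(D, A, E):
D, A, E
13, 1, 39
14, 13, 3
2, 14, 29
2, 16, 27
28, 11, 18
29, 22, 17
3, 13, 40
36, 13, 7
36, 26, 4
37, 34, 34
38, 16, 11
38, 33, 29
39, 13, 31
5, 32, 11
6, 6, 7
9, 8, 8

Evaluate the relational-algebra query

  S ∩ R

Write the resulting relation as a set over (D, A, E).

{(36, 13, 7), (36, 26, 4), (38, 33, 29), (39, 13, 31), (6, 6, 7)}

Intersection: {(12, 9, 19), (2, 12, 40), (33, 12, 25), (36, 13, 7), (36, 26, 4), (38, 33, 29), (39, 13, 31), (6, 6, 7), (8, 28, 6)} with {(13, 1, 39), (14, 13, 3), (2, 14, 29), (2, 16, 27), (28, 11, 18), (29, 22, 17), (3, 13, 40), (36, 13, 7), (36, 26, 4), (37, 34, 34), (38, 16, 11), (38, 33, 29), (39, 13, 31), (5, 32, 11), (6, 6, 7), (9, 8, 8)} → {(36, 13, 7), (36, 26, 4), (38, 33, 29), (39, 13, 31), (6, 6, 7)}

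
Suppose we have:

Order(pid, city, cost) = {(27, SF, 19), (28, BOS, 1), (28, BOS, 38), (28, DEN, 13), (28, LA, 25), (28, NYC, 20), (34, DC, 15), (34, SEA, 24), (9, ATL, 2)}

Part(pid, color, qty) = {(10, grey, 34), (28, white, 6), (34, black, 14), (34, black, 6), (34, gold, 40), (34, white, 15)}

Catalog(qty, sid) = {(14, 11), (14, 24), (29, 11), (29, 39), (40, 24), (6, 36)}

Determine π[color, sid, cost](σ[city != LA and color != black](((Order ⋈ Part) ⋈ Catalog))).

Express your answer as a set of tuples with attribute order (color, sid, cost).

{(gold, 24, 15), (gold, 24, 24), (white, 36, 1), (white, 36, 13), (white, 36, 20), (white, 36, 38)}

Joining Order and Part on pid yields {(28, BOS, 1, white, 6), (28, BOS, 38, white, 6), (28, DEN, 13, white, 6), (28, LA, 25, white, 6), (28, NYC, 20, white, 6), (34, DC, 15, black, 14), (34, DC, 15, black, 6), (34, DC, 15, gold, 40), (34, DC, 15, white, 15), (34, SEA, 24, black, 14), (34, SEA, 24, black, 6), (34, SEA, 24, gold, 40), (34, SEA, 24, white, 15)}.
Joining (Order ⋈ Part) and Catalog on qty yields {(28, BOS, 1, white, 6, 36), (28, BOS, 38, white, 6, 36), (28, DEN, 13, white, 6, 36), (28, LA, 25, white, 6, 36), (28, NYC, 20, white, 6, 36), (34, DC, 15, black, 14, 11), (34, DC, 15, black, 14, 24), (34, DC, 15, black, 6, 36), (34, DC, 15, gold, 40, 24), (34, SEA, 24, black, 14, 11), (34, SEA, 24, black, 14, 24), (34, SEA, 24, black, 6, 36), (34, SEA, 24, gold, 40, 24)}.
Filtering on city != LA and color != black leaves {(28, BOS, 1, white, 6, 36), (28, BOS, 38, white, 6, 36), (28, DEN, 13, white, 6, 36), (28, NYC, 20, white, 6, 36), (34, DC, 15, gold, 40, 24), (34, SEA, 24, gold, 40, 24)}.
Keep only column(s) color, sid, cost: {(gold, 24, 15), (gold, 24, 24), (white, 36, 1), (white, 36, 13), (white, 36, 20), (white, 36, 38)}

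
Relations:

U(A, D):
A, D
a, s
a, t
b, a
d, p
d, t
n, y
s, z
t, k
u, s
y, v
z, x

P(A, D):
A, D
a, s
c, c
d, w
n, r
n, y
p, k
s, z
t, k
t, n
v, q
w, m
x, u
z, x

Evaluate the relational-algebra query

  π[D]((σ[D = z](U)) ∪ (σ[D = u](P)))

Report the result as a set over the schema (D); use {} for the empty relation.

{u, z}

Apply σ_{D = z}; surviving tuples: {(s, z)}
Apply σ_{D = u}; surviving tuples: {(x, u)}
Union: {(s, z)} with {(x, u)} → {(s, z), (x, u)}
Keep only column(s) D: {u, z}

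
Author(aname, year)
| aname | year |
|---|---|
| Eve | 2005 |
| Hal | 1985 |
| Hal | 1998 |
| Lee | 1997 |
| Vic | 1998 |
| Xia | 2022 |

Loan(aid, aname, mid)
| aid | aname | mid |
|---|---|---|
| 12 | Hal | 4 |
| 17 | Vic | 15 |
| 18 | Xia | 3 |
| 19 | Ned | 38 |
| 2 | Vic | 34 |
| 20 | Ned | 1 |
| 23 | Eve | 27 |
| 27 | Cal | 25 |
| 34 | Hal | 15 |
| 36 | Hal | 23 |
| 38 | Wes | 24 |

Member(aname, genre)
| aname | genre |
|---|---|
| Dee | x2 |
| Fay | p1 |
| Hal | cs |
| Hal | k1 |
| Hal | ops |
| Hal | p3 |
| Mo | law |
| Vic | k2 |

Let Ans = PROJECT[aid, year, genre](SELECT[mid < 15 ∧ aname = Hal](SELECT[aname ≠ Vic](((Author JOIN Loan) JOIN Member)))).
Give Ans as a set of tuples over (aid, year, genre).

{(12, 1985, cs), (12, 1985, k1), (12, 1985, ops), (12, 1985, p3), (12, 1998, cs), (12, 1998, k1), (12, 1998, ops), (12, 1998, p3)}

Author ⋈ Loan (natural join on aname): {(Eve, 2005, 23, 27), (Hal, 1985, 12, 4), (Hal, 1985, 34, 15), (Hal, 1985, 36, 23), (Hal, 1998, 12, 4), (Hal, 1998, 34, 15), (Hal, 1998, 36, 23), (Vic, 1998, 17, 15), (Vic, 1998, 2, 34), (Xia, 2022, 18, 3)}
(Author JOIN Loan) ⋈ Member (natural join on aname): {(Hal, 1985, 12, 4, cs), (Hal, 1985, 12, 4, k1), (Hal, 1985, 12, 4, ops), (Hal, 1985, 12, 4, p3), (Hal, 1985, 34, 15, cs), (Hal, 1985, 34, 15, k1), (Hal, 1985, 34, 15, ops), (Hal, 1985, 34, 15, p3), (Hal, 1985, 36, 23, cs), (Hal, 1985, 36, 23, k1), (Hal, 1985, 36, 23, ops), (Hal, 1985, 36, 23, p3), (Hal, 1998, 12, 4, cs), (Hal, 1998, 12, 4, k1), (Hal, 1998, 12, 4, ops), (Hal, 1998, 12, 4, p3), (Hal, 1998, 34, 15, cs), (Hal, 1998, 34, 15, k1), (Hal, 1998, 34, 15, ops), (Hal, 1998, 34, 15, p3), (Hal, 1998, 36, 23, cs), (Hal, 1998, 36, 23, k1), (Hal, 1998, 36, 23, ops), (Hal, 1998, 36, 23, p3), (Vic, 1998, 17, 15, k2), (Vic, 1998, 2, 34, k2)}
σ[aname ≠ Vic]: keep tuples satisfying aname ≠ Vic → {(Hal, 1985, 12, 4, cs), (Hal, 1985, 12, 4, k1), (Hal, 1985, 12, 4, ops), (Hal, 1985, 12, 4, p3), (Hal, 1985, 34, 15, cs), (Hal, 1985, 34, 15, k1), (Hal, 1985, 34, 15, ops), (Hal, 1985, 34, 15, p3), (Hal, 1985, 36, 23, cs), (Hal, 1985, 36, 23, k1), (Hal, 1985, 36, 23, ops), (Hal, 1985, 36, 23, p3), (Hal, 1998, 12, 4, cs), (Hal, 1998, 12, 4, k1), (Hal, 1998, 12, 4, ops), (Hal, 1998, 12, 4, p3), (Hal, 1998, 34, 15, cs), (Hal, 1998, 34, 15, k1), (Hal, 1998, 34, 15, ops), (Hal, 1998, 34, 15, p3), (Hal, 1998, 36, 23, cs), (Hal, 1998, 36, 23, k1), (Hal, 1998, 36, 23, ops), (Hal, 1998, 36, 23, p3)}
σ[mid < 15 ∧ aname = Hal]: keep tuples satisfying mid < 15 ∧ aname = Hal → {(Hal, 1985, 12, 4, cs), (Hal, 1985, 12, 4, k1), (Hal, 1985, 12, 4, ops), (Hal, 1985, 12, 4, p3), (Hal, 1998, 12, 4, cs), (Hal, 1998, 12, 4, k1), (Hal, 1998, 12, 4, ops), (Hal, 1998, 12, 4, p3)}
π[aid, year, genre]: project onto (aid, year, genre) → {(12, 1985, cs), (12, 1985, k1), (12, 1985, ops), (12, 1985, p3), (12, 1998, cs), (12, 1998, k1), (12, 1998, ops), (12, 1998, p3)}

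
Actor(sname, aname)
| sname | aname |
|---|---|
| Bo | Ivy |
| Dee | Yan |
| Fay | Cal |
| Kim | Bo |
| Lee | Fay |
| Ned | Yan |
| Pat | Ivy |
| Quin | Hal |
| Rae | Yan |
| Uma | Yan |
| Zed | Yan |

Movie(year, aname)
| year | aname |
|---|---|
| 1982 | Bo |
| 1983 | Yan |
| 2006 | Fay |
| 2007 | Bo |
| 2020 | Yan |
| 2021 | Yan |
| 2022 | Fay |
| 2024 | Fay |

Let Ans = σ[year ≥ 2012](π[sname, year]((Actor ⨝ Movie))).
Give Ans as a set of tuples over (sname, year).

{(Dee, 2020), (Dee, 2021), (Lee, 2022), (Lee, 2024), (Ned, 2020), (Ned, 2021), (Rae, 2020), (Rae, 2021), (Uma, 2020), (Uma, 2021), (Zed, 2020), (Zed, 2021)}

Joining Actor and Movie on aname yields {(Dee, Yan, 1983), (Dee, Yan, 2020), (Dee, Yan, 2021), (Kim, Bo, 1982), (Kim, Bo, 2007), (Lee, Fay, 2006), (Lee, Fay, 2022), (Lee, Fay, 2024), (Ned, Yan, 1983), (Ned, Yan, 2020), (Ned, Yan, 2021), (Rae, Yan, 1983), (Rae, Yan, 2020), (Rae, Yan, 2021), (Uma, Yan, 1983), (Uma, Yan, 2020), (Uma, Yan, 2021), (Zed, Yan, 1983), (Zed, Yan, 2020), (Zed, Yan, 2021)}.
Projecting to sname, year: {(Dee, 1983), (Dee, 2020), (Dee, 2021), (Kim, 1982), (Kim, 2007), (Lee, 2006), (Lee, 2022), (Lee, 2024), (Ned, 1983), (Ned, 2020), (Ned, 2021), (Rae, 1983), (Rae, 2020), (Rae, 2021), (Uma, 1983), (Uma, 2020), (Uma, 2021), (Zed, 1983), (Zed, 2020), (Zed, 2021)}
Apply σ_{year ≥ 2012}; surviving tuples: {(Dee, 2020), (Dee, 2021), (Lee, 2022), (Lee, 2024), (Ned, 2020), (Ned, 2021), (Rae, 2020), (Rae, 2021), (Uma, 2020), (Uma, 2021), (Zed, 2020), (Zed, 2021)}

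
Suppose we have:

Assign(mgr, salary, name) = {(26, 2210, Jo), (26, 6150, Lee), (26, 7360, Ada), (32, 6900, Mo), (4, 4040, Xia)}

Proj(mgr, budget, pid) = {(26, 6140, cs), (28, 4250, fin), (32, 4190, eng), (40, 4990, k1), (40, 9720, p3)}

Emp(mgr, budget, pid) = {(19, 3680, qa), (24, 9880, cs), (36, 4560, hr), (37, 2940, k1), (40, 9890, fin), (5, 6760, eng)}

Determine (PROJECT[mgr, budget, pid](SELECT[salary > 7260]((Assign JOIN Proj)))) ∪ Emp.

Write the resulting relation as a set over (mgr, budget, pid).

Natural join on mgr: {(26, 2210, Jo, 6140, cs), (26, 6150, Lee, 6140, cs), (26, 7360, Ada, 6140, cs), (32, 6900, Mo, 4190, eng)}
Apply σ_{salary > 7260}; surviving tuples: {(26, 7360, Ada, 6140, cs)}
Keep only column(s) mgr, budget, pid: {(26, 6140, cs)}
Union: {(26, 6140, cs)} with {(19, 3680, qa), (24, 9880, cs), (36, 4560, hr), (37, 2940, k1), (40, 9890, fin), (5, 6760, eng)} → {(19, 3680, qa), (24, 9880, cs), (26, 6140, cs), (36, 4560, hr), (37, 2940, k1), (40, 9890, fin), (5, 6760, eng)}

{(19, 3680, qa), (24, 9880, cs), (26, 6140, cs), (36, 4560, hr), (37, 2940, k1), (40, 9890, fin), (5, 6760, eng)}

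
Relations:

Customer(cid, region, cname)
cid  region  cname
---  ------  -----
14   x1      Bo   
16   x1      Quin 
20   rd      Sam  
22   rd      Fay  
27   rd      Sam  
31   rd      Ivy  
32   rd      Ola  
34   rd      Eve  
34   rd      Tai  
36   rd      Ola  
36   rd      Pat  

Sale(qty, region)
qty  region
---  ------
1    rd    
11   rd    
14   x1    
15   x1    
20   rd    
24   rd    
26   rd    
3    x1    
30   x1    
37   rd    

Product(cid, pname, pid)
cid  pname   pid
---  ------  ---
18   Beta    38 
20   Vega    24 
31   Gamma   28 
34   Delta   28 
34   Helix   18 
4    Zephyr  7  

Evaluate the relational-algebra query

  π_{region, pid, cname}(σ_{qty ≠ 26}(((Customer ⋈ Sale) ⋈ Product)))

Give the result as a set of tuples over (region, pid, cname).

{(rd, 18, Eve), (rd, 18, Tai), (rd, 24, Sam), (rd, 28, Eve), (rd, 28, Ivy), (rd, 28, Tai)}

Joining Customer and Sale on region yields {(14, x1, Bo, 14), (14, x1, Bo, 15), (14, x1, Bo, 3), (14, x1, Bo, 30), (16, x1, Quin, 14), (16, x1, Quin, 15), (16, x1, Quin, 3), (16, x1, Quin, 30), (20, rd, Sam, 1), (20, rd, Sam, 11), (20, rd, Sam, 20), (20, rd, Sam, 24), (20, rd, Sam, 26), (20, rd, Sam, 37), (22, rd, Fay, 1), (22, rd, Fay, 11), (22, rd, Fay, 20), (22, rd, Fay, 24), (22, rd, Fay, 26), (22, rd, Fay, 37), (27, rd, Sam, 1), (27, rd, Sam, 11), (27, rd, Sam, 20), (27, rd, Sam, 24), (27, rd, Sam, 26), (27, rd, Sam, 37), (31, rd, Ivy, 1), (31, rd, Ivy, 11), (31, rd, Ivy, 20), (31, rd, Ivy, 24), (31, rd, Ivy, 26), (31, rd, Ivy, 37), (32, rd, Ola, 1), (32, rd, Ola, 11), (32, rd, Ola, 20), (32, rd, Ola, 24), (32, rd, Ola, 26), (32, rd, Ola, 37), (34, rd, Eve, 1), (34, rd, Eve, 11), (34, rd, Eve, 20), (34, rd, Eve, 24), (34, rd, Eve, 26), (34, rd, Eve, 37), (34, rd, Tai, 1), (34, rd, Tai, 11), (34, rd, Tai, 20), (34, rd, Tai, 24), (34, rd, Tai, 26), (34, rd, Tai, 37), (36, rd, Ola, 1), (36, rd, Ola, 11), (36, rd, Ola, 20), (36, rd, Ola, 24), (36, rd, Ola, 26), (36, rd, Ola, 37), (36, rd, Pat, 1), (36, rd, Pat, 11), (36, rd, Pat, 20), (36, rd, Pat, 24), (36, rd, Pat, 26), (36, rd, Pat, 37)}.
Joining (Customer ⋈ Sale) and Product on cid yields {(20, rd, Sam, 1, Vega, 24), (20, rd, Sam, 11, Vega, 24), (20, rd, Sam, 20, Vega, 24), (20, rd, Sam, 24, Vega, 24), (20, rd, Sam, 26, Vega, 24), (20, rd, Sam, 37, Vega, 24), (31, rd, Ivy, 1, Gamma, 28), (31, rd, Ivy, 11, Gamma, 28), (31, rd, Ivy, 20, Gamma, 28), (31, rd, Ivy, 24, Gamma, 28), (31, rd, Ivy, 26, Gamma, 28), (31, rd, Ivy, 37, Gamma, 28), (34, rd, Eve, 1, Delta, 28), (34, rd, Eve, 1, Helix, 18), (34, rd, Eve, 11, Delta, 28), (34, rd, Eve, 11, Helix, 18), (34, rd, Eve, 20, Delta, 28), (34, rd, Eve, 20, Helix, 18), (34, rd, Eve, 24, Delta, 28), (34, rd, Eve, 24, Helix, 18), (34, rd, Eve, 26, Delta, 28), (34, rd, Eve, 26, Helix, 18), (34, rd, Eve, 37, Delta, 28), (34, rd, Eve, 37, Helix, 18), (34, rd, Tai, 1, Delta, 28), (34, rd, Tai, 1, Helix, 18), (34, rd, Tai, 11, Delta, 28), (34, rd, Tai, 11, Helix, 18), (34, rd, Tai, 20, Delta, 28), (34, rd, Tai, 20, Helix, 18), (34, rd, Tai, 24, Delta, 28), (34, rd, Tai, 24, Helix, 18), (34, rd, Tai, 26, Delta, 28), (34, rd, Tai, 26, Helix, 18), (34, rd, Tai, 37, Delta, 28), (34, rd, Tai, 37, Helix, 18)}.
Selection qty ≠ 26: {(20, rd, Sam, 1, Vega, 24), (20, rd, Sam, 11, Vega, 24), (20, rd, Sam, 20, Vega, 24), (20, rd, Sam, 24, Vega, 24), (20, rd, Sam, 37, Vega, 24), (31, rd, Ivy, 1, Gamma, 28), (31, rd, Ivy, 11, Gamma, 28), (31, rd, Ivy, 20, Gamma, 28), (31, rd, Ivy, 24, Gamma, 28), (31, rd, Ivy, 37, Gamma, 28), (34, rd, Eve, 1, Delta, 28), (34, rd, Eve, 1, Helix, 18), (34, rd, Eve, 11, Delta, 28), (34, rd, Eve, 11, Helix, 18), (34, rd, Eve, 20, Delta, 28), (34, rd, Eve, 20, Helix, 18), (34, rd, Eve, 24, Delta, 28), (34, rd, Eve, 24, Helix, 18), (34, rd, Eve, 37, Delta, 28), (34, rd, Eve, 37, Helix, 18), (34, rd, Tai, 1, Delta, 28), (34, rd, Tai, 1, Helix, 18), (34, rd, Tai, 11, Delta, 28), (34, rd, Tai, 11, Helix, 18), (34, rd, Tai, 20, Delta, 28), (34, rd, Tai, 20, Helix, 18), (34, rd, Tai, 24, Delta, 28), (34, rd, Tai, 24, Helix, 18), (34, rd, Tai, 37, Delta, 28), (34, rd, Tai, 37, Helix, 18)}
π[region, pid, cname]: project onto (region, pid, cname) (24 duplicate(s) eliminated) → {(rd, 18, Eve), (rd, 18, Tai), (rd, 24, Sam), (rd, 28, Eve), (rd, 28, Ivy), (rd, 28, Tai)}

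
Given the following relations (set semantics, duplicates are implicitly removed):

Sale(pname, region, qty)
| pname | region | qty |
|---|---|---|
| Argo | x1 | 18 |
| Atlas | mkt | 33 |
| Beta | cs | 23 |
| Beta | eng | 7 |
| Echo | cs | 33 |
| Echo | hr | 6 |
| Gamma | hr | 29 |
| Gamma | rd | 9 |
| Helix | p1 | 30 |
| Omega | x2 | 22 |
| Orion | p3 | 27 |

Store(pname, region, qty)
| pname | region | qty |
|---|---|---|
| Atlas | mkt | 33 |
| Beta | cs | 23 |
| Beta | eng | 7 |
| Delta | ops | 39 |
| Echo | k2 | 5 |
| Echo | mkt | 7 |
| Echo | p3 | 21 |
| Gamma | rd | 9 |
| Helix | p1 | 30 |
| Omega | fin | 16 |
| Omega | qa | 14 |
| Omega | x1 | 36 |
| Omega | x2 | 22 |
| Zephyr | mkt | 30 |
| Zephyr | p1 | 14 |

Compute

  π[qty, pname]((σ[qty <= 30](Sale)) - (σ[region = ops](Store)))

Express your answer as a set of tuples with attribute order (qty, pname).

σ[qty <= 30]: keep tuples satisfying qty <= 30 → {(Argo, x1, 18), (Beta, cs, 23), (Beta, eng, 7), (Echo, hr, 6), (Gamma, hr, 29), (Gamma, rd, 9), (Helix, p1, 30), (Omega, x2, 22), (Orion, p3, 27)}
σ[region = ops]: keep tuples satisfying region = ops → {(Delta, ops, 39)}
Difference: {(Argo, x1, 18), (Beta, cs, 23), (Beta, eng, 7), (Echo, hr, 6), (Gamma, hr, 29), (Gamma, rd, 9), (Helix, p1, 30), (Omega, x2, 22), (Orion, p3, 27)} with {(Delta, ops, 39)} → {(Argo, x1, 18), (Beta, cs, 23), (Beta, eng, 7), (Echo, hr, 6), (Gamma, hr, 29), (Gamma, rd, 9), (Helix, p1, 30), (Omega, x2, 22), (Orion, p3, 27)}
Projecting to qty, pname: {(18, Argo), (22, Omega), (23, Beta), (27, Orion), (29, Gamma), (30, Helix), (6, Echo), (7, Beta), (9, Gamma)}

{(18, Argo), (22, Omega), (23, Beta), (27, Orion), (29, Gamma), (30, Helix), (6, Echo), (7, Beta), (9, Gamma)}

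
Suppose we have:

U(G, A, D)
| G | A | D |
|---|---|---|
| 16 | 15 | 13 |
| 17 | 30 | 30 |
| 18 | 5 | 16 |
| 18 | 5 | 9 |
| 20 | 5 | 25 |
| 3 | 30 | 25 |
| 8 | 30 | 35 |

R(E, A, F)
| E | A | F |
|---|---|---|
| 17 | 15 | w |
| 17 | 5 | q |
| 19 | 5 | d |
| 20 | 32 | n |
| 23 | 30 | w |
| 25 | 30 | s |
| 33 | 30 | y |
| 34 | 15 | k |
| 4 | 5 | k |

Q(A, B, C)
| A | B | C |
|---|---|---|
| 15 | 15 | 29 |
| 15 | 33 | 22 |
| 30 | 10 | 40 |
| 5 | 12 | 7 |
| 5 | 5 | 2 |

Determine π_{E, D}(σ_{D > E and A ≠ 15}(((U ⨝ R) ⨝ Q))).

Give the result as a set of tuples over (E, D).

Joining U and R on A yields {(16, 15, 13, 17, w), (16, 15, 13, 34, k), (17, 30, 30, 23, w), (17, 30, 30, 25, s), (17, 30, 30, 33, y), (18, 5, 16, 17, q), (18, 5, 16, 19, d), (18, 5, 16, 4, k), (18, 5, 9, 17, q), (18, 5, 9, 19, d), (18, 5, 9, 4, k), (20, 5, 25, 17, q), (20, 5, 25, 19, d), (20, 5, 25, 4, k), (3, 30, 25, 23, w), (3, 30, 25, 25, s), (3, 30, 25, 33, y), (8, 30, 35, 23, w), (8, 30, 35, 25, s), (8, 30, 35, 33, y)}.
Joining (U ⨝ R) and Q on A yields {(16, 15, 13, 17, w, 15, 29), (16, 15, 13, 17, w, 33, 22), (16, 15, 13, 34, k, 15, 29), (16, 15, 13, 34, k, 33, 22), (17, 30, 30, 23, w, 10, 40), (17, 30, 30, 25, s, 10, 40), (17, 30, 30, 33, y, 10, 40), (18, 5, 16, 17, q, 12, 7), (18, 5, 16, 17, q, 5, 2), (18, 5, 16, 19, d, 12, 7), (18, 5, 16, 19, d, 5, 2), (18, 5, 16, 4, k, 12, 7), (18, 5, 16, 4, k, 5, 2), (18, 5, 9, 17, q, 12, 7), (18, 5, 9, 17, q, 5, 2), (18, 5, 9, 19, d, 12, 7), (18, 5, 9, 19, d, 5, 2), (18, 5, 9, 4, k, 12, 7), (18, 5, 9, 4, k, 5, 2), (20, 5, 25, 17, q, 12, 7), (20, 5, 25, 17, q, 5, 2), (20, 5, 25, 19, d, 12, 7), (20, 5, 25, 19, d, 5, 2), (20, 5, 25, 4, k, 12, 7), (20, 5, 25, 4, k, 5, 2), (3, 30, 25, 23, w, 10, 40), (3, 30, 25, 25, s, 10, 40), (3, 30, 25, 33, y, 10, 40), (8, 30, 35, 23, w, 10, 40), (8, 30, 35, 25, s, 10, 40), (8, 30, 35, 33, y, 10, 40)}.
Filtering on D > E and A ≠ 15 leaves {(17, 30, 30, 23, w, 10, 40), (17, 30, 30, 25, s, 10, 40), (18, 5, 16, 4, k, 12, 7), (18, 5, 16, 4, k, 5, 2), (18, 5, 9, 4, k, 12, 7), (18, 5, 9, 4, k, 5, 2), (20, 5, 25, 17, q, 12, 7), (20, 5, 25, 17, q, 5, 2), (20, 5, 25, 19, d, 12, 7), (20, 5, 25, 19, d, 5, 2), (20, 5, 25, 4, k, 12, 7), (20, 5, 25, 4, k, 5, 2), (3, 30, 25, 23, w, 10, 40), (8, 30, 35, 23, w, 10, 40), (8, 30, 35, 25, s, 10, 40), (8, 30, 35, 33, y, 10, 40)}.
π_{E, D} gives {(17, 25), (19, 25), (23, 25), (23, 30), (23, 35), (25, 30), (25, 35), (33, 35), (4, 16), (4, 25), (4, 9)} (5 duplicate(s) eliminated).

{(17, 25), (19, 25), (23, 25), (23, 30), (23, 35), (25, 30), (25, 35), (33, 35), (4, 16), (4, 25), (4, 9)}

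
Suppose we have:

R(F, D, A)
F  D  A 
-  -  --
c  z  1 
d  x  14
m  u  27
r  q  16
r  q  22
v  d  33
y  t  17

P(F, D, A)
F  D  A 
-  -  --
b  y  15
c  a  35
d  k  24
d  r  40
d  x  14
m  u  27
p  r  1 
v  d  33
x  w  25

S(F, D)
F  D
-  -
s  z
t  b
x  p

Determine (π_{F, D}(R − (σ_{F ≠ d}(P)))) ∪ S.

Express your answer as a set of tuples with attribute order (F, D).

{(c, z), (d, x), (r, q), (s, z), (t, b), (x, p), (y, t)}

σ[F ≠ d]: keep tuples satisfying F ≠ d → {(b, y, 15), (c, a, 35), (m, u, 27), (p, r, 1), (v, d, 33), (x, w, 25)}
Difference: {(c, z, 1), (d, x, 14), (m, u, 27), (r, q, 16), (r, q, 22), (v, d, 33), (y, t, 17)} with {(b, y, 15), (c, a, 35), (m, u, 27), (p, r, 1), (v, d, 33), (x, w, 25)} → {(c, z, 1), (d, x, 14), (r, q, 16), (r, q, 22), (y, t, 17)}
Keep only column(s) F, D (1 duplicate(s) eliminated): {(c, z), (d, x), (r, q), (y, t)}
Union: {(c, z), (d, x), (r, q), (y, t)} with {(s, z), (t, b), (x, p)} → {(c, z), (d, x), (r, q), (s, z), (t, b), (x, p), (y, t)}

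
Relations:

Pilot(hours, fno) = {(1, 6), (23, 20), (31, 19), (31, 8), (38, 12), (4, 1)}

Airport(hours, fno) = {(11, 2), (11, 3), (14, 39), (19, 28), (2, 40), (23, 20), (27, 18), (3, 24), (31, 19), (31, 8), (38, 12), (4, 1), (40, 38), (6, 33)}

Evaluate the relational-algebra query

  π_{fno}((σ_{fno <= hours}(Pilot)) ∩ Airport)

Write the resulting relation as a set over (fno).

Filtering on fno <= hours leaves {(23, 20), (31, 19), (31, 8), (38, 12), (4, 1)}.
Set intersection of the two operands is {(23, 20), (31, 19), (31, 8), (38, 12), (4, 1)}.
π_{fno} gives {1, 12, 19, 20, 8}.

{1, 12, 19, 20, 8}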